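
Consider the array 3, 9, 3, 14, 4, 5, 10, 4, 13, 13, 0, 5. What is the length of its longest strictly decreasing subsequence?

Let dp[i] be the longest decreasing subsequence ending at position i. Then dp = [1, 1, 2, 1, 2, 2, 2, 3, 2, 2, 4, 3].
The maximum is 4; one witness is 9, 5, 4, 0 at positions 2,6,8,11.

4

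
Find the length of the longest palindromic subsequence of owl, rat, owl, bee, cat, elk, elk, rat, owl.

One longest palindromic subsequence is owl rat elk elk rat owl (positions 1,2,6,7,8,9); it reads the same forward and backward, and the interval DP gives dp[1][9] = 6.

6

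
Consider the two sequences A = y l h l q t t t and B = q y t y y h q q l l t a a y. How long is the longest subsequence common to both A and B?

4

Backtracking the LCS table gives one alignment: y (A1,B5) → l (A2,B9) → l (A4,B10) → t (A6,B11).
So the longest common subsequence has length 4.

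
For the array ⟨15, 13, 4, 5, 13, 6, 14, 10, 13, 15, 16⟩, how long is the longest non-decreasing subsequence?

7

Let dp[i] be the longest non-decreasing subsequence ending at position i. Then dp = [1, 1, 1, 2, 3, 3, 4, 4, 5, 6, 7].
The maximum is 7; one witness is 4, 5, 6, 10, 13, 15, 16 at positions 3,4,6,8,9,10,11.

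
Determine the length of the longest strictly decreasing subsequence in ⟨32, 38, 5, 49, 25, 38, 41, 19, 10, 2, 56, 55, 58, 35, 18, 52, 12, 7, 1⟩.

7

One longest decreasing subsequence is 32, 25, 19, 18, 12, 7, 1 (positions 1,5,8,15,17,18,19), of length 7; no longer one exists.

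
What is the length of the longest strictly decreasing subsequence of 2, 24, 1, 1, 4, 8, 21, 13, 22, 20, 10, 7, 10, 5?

6

Let dp[i] be the longest decreasing subsequence ending at position i. Then dp = [1, 1, 2, 2, 2, 2, 2, 3, 2, 3, 4, 5, 4, 6].
The maximum is 6; one witness is 24, 21, 13, 10, 7, 5 at positions 2,7,8,11,12,14.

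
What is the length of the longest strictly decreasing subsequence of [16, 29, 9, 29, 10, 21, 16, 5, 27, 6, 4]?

5

Let dp[i] be the longest decreasing subsequence ending at position i. Then dp = [1, 1, 2, 1, 2, 2, 3, 4, 2, 4, 5].
The maximum is 5; one witness is 29, 21, 16, 5, 4 at positions 2,6,7,8,11.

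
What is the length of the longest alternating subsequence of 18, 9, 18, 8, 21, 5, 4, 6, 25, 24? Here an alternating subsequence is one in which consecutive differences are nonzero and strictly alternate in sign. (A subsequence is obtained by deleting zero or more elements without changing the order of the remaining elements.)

A longest alternating subsequence is 18, 9, 18, 8, 21, 5, 25, 24 (positions 1,2,3,4,5,6,9,10); its 7 consecutive differences strictly alternate in sign, and length 8 is optimal.

8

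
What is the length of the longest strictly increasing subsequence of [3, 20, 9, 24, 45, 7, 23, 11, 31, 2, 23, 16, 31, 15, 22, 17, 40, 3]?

One longest increasing subsequence is 3, 9, 11, 23, 31, 40 (positions 1,3,8,11,13,17), of length 6; no longer one exists.

6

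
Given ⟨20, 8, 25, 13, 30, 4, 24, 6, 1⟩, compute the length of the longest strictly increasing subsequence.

3

Scanning left to right, the best length ending at each element is: 20→1, 8→1, 25→2, 13→2, 30→3, 4→1, 24→3, 6→2, 1→1.
So the longest increasing subsequence has length 3, e.g. 20, 25, 30.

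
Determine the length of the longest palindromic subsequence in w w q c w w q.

5

Using dp[i][j] = 2 + dp[i+1][j−1] if the ends match, else max(dp[i+1][j], dp[i][j−1]):
dp[1][7] = 5. A witness is wwcww at positions 1,2,4,5,6.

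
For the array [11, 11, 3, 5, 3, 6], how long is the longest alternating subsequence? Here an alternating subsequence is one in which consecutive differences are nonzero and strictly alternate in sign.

A longest alternating subsequence is 11, 3, 5, 3, 6 (positions 1,3,4,5,6); its 4 consecutive differences strictly alternate in sign, and length 5 is optimal.

5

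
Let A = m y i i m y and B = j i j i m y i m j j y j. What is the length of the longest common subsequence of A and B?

Backtracking the LCS table gives one alignment: m (A1,B5) → y (A2,B6) → i (A4,B7) → m (A5,B8) → y (A6,B11).
So the longest common subsequence has length 5.

5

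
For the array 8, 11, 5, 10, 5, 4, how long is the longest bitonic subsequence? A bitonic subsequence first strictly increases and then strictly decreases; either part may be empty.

5

One longest bitonic subsequence is 8, 11, 10, 5, 4 (positions 1,2,4,5,6): it rises to 11 then falls. Length 5 is optimal.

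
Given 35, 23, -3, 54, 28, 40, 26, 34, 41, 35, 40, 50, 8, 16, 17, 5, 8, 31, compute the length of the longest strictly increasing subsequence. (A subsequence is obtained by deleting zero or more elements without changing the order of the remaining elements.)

Let dp[i] be the longest increasing subsequence ending at position i. Then dp = [1, 1, 1, 2, 2, 3, 2, 3, 4, 4, 5, 6, 2, 3, 4, 2, 3, 5].
The maximum is 6; one witness is 23, 28, 34, 35, 40, 50 at positions 2,5,8,10,11,12.

6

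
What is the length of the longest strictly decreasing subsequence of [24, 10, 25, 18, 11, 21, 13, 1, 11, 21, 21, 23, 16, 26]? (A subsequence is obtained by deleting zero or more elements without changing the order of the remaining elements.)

Let dp[i] be the longest decreasing subsequence ending at position i. Then dp = [1, 2, 1, 2, 3, 2, 3, 4, 4, 2, 2, 2, 3, 1].
The maximum is 4; one witness is 24, 18, 11, 1 at positions 1,4,5,8.

4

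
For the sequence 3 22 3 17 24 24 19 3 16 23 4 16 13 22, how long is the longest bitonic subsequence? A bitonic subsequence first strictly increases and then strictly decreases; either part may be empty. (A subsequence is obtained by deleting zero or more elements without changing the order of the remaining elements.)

6

One longest bitonic subsequence is 3, 22, 24, 23, 16, 13 (positions 1,2,5,10,12,13): it rises to 24 then falls. Length 6 is optimal.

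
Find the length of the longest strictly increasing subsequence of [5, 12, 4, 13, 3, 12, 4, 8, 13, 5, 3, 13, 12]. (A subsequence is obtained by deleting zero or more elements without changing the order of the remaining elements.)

4

Let dp[i] be the longest increasing subsequence ending at position i. Then dp = [1, 2, 1, 3, 1, 2, 2, 3, 4, 3, 1, 4, 4].
The maximum is 4; one witness is 3, 4, 8, 13 at positions 5,7,8,9.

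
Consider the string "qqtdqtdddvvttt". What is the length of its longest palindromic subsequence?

One longest palindromic subsequence is ttdddtt (positions 3,6,7,8,9,13,14); it reads the same forward and backward, and the interval DP gives dp[1][14] = 7.

7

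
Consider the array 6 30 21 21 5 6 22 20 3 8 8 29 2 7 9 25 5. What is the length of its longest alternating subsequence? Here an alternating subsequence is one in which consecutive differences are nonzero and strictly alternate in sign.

Track the best alternating length ending on an up-step vs a down-step at each position: up/down = 1/1, 2/1, 2/3, 2/3, 1/3, 4/3, 4/3, 4/5, 1/5, 6/5, 6/5, 6/3, 1/7, 8/7, 8/7, 8/7, 8/9.
The maximum over both is 9; one such subsequence is 6, 30, 5, 6, 3, 8, 2, 7, 5.

9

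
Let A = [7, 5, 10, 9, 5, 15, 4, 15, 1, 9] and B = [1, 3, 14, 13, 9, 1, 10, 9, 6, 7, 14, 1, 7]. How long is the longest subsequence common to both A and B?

3

Backtracking the LCS table gives one alignment: 10 (A3,B7) → 9 (A4,B8) → 1 (A9,B12).
So the longest common subsequence has length 3.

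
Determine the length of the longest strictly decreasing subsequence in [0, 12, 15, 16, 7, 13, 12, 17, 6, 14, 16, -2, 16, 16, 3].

Let dp[i] be the longest decreasing subsequence ending at position i. Then dp = [1, 1, 1, 1, 2, 2, 3, 1, 4, 2, 2, 5, 2, 2, 5].
The maximum is 5; one witness is 15, 13, 12, 6, -2 at positions 3,6,7,9,12.

5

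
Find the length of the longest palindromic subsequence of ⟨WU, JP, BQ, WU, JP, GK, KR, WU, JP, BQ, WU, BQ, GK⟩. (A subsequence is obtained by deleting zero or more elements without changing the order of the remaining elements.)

One longest palindromic subsequence is BQ WU JP WU JP WU BQ (positions 3,4,5,8,9,11,12); it reads the same forward and backward, and the interval DP gives dp[1][13] = 7.

7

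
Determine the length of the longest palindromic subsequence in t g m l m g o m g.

Using dp[i][j] = 2 + dp[i+1][j−1] if the ends match, else max(dp[i+1][j], dp[i][j−1]):
dp[1][9] = 5. A witness is gmomg at positions 2,3,7,8,9.

5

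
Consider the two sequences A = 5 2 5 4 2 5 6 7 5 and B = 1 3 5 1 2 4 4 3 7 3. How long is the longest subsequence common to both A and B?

Backtracking the LCS table gives one alignment: 5 (A1,B3) → 2 (A2,B5) → 4 (A4,B7) → 7 (A8,B9).
So the longest common subsequence has length 4.

4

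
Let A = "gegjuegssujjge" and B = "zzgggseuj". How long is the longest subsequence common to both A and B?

A longest common subsequence is gggsuj (length 6); the LCS DP confirms no longer common subsequence exists.

6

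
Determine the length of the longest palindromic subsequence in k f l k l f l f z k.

7

Using dp[i][j] = 2 + dp[i+1][j−1] if the ends match, else max(dp[i+1][j], dp[i][j−1]):
dp[1][10] = 7. A witness is kflflfk at positions 1,2,3,6,7,8,10.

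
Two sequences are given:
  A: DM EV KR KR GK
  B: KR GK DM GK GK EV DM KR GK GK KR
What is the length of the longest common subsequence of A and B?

4

Backtracking the LCS table gives one alignment: DM (A1,B3) → EV (A2,B6) → KR (A3,B8) → KR (A4,B11).
So the longest common subsequence has length 4.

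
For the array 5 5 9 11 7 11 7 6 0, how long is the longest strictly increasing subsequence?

Let dp[i] be the longest increasing subsequence ending at position i. Then dp = [1, 1, 2, 3, 2, 3, 2, 2, 1].
The maximum is 3; one witness is 5, 9, 11 at positions 1,3,4.

3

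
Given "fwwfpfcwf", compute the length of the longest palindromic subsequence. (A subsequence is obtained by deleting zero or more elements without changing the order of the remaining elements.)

One longest palindromic subsequence is fwfpfwf (positions 1,2,4,5,6,8,9); it reads the same forward and backward, and the interval DP gives dp[1][9] = 7.

7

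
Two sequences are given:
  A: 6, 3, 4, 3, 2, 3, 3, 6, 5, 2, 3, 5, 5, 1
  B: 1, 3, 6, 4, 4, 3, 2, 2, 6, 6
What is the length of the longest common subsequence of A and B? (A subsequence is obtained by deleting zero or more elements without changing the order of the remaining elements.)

5

Backtracking the LCS table gives one alignment: 6 (A1,B3) → 4 (A3,B5) → 3 (A4,B6) → 2 (A5,B8) → 6 (A8,B10).
So the longest common subsequence has length 5.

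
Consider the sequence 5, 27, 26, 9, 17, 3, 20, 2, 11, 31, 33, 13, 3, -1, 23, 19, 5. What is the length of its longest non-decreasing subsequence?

Let dp[i] be the longest non-decreasing subsequence ending at position i. Then dp = [1, 2, 2, 2, 3, 1, 4, 1, 3, 5, 6, 4, 2, 1, 5, 5, 3].
The maximum is 6; one witness is 5, 9, 17, 20, 31, 33 at positions 1,4,5,7,10,11.

6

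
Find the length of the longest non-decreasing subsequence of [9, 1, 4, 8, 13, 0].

Let dp[i] be the longest non-decreasing subsequence ending at position i. Then dp = [1, 1, 2, 3, 4, 1].
The maximum is 4; one witness is 1, 4, 8, 13 at positions 2,3,4,5.

4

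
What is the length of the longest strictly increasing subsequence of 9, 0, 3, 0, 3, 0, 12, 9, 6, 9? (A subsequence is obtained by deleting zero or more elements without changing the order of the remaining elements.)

Scanning left to right, the best length ending at each element is: 9→1, 0→1, 3→2, 0→1, 3→2, 0→1, 12→3, 9→3, 6→3, 9→4.
So the longest increasing subsequence has length 4, e.g. 0, 3, 6, 9.

4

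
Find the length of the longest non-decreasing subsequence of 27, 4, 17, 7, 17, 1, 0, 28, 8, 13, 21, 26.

6

One longest non-decreasing subsequence is 4, 7, 8, 13, 21, 26 (positions 2,4,9,10,11,12), of length 6; no longer one exists.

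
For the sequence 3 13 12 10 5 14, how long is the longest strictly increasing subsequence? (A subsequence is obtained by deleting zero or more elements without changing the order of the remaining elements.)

3

Scanning left to right, the best length ending at each element is: 3→1, 13→2, 12→2, 10→2, 5→2, 14→3.
So the longest increasing subsequence has length 3, e.g. 3, 13, 14.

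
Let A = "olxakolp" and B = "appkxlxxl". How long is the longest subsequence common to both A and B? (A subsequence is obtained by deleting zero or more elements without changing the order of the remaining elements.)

3

Backtracking the LCS table gives one alignment: l (A2,B6) → x (A3,B8) → l (A7,B9).
So the longest common subsequence has length 3.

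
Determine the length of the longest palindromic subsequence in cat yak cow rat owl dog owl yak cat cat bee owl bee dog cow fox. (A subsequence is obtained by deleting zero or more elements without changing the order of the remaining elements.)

One longest palindromic subsequence is cow dog owl cat cat owl dog cow (positions 3,6,7,9,10,12,14,15); it reads the same forward and backward, and the interval DP gives dp[1][16] = 8.

8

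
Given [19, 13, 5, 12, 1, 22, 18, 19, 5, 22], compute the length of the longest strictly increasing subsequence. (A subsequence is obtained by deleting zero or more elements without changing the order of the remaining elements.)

5

Let dp[i] be the longest increasing subsequence ending at position i. Then dp = [1, 1, 1, 2, 1, 3, 3, 4, 2, 5].
The maximum is 5; one witness is 5, 12, 18, 19, 22 at positions 3,4,7,8,10.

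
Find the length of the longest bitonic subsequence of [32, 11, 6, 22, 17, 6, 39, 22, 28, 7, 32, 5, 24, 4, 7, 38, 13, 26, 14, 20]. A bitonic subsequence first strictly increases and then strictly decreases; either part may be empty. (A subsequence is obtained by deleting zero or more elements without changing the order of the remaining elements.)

One longest bitonic subsequence is 11, 17, 22, 28, 32, 38, 26, 20 (positions 2,5,8,9,11,16,18,20): it rises to 38 then falls. Length 8 is optimal.

8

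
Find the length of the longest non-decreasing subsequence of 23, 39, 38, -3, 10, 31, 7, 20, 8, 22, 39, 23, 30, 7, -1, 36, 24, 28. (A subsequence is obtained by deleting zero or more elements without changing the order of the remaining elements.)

7

Scanning left to right, the best length ending at each element is: 23→1, 39→2, 38→2, -3→1, 10→2, 31→3, 7→2, 20→3, 8→3, 22→4, 39→5, 23→5, 30→6, 7→3, -1→2, 36→7, 24→6, 28→7.
So the longest non-decreasing subsequence has length 7, e.g. -3, 10, 20, 22, 23, 30, 36.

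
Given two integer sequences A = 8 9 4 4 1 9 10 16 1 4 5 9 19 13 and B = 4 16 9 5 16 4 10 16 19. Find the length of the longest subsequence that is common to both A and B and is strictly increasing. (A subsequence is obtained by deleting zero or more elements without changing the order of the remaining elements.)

For each value that appears in both, track the longest common increasing run ending there.
The best achievable length is 5; one witness is 4, 9, 10, 16, 19 (A-positions 3,6,7,8,13, B-positions 1,3,7,8,9).

5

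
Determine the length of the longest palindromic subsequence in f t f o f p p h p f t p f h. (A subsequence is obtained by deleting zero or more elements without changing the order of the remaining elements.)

9

Using dp[i][j] = 2 + dp[i+1][j−1] if the ends match, else max(dp[i+1][j], dp[i][j−1]):
dp[1][14] = 9. A witness is ftfphpftf at positions 1,2,3,6,8,9,10,11,13.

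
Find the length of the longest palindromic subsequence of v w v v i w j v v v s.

One longest palindromic subsequence is vvvjvvv (positions 1,3,4,7,8,9,10); it reads the same forward and backward, and the interval DP gives dp[1][11] = 7.

7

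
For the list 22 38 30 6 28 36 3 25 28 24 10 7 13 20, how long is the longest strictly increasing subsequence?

One longest increasing subsequence is 6, 10, 13, 20 (positions 4,11,13,14), of length 4; no longer one exists.

4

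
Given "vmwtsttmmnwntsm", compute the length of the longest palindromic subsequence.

9

One longest palindromic subsequence is mstnwntsm (positions 2,5,6,10,11,12,13,14,15); it reads the same forward and backward, and the interval DP gives dp[1][15] = 9.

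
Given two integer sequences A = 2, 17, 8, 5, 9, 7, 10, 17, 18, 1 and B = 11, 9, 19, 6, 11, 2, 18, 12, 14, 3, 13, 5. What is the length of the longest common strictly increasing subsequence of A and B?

A longest common strictly increasing subsequence is 9, 18 (length 2); it appears in order in both A and B, and no longer such subsequence exists.

2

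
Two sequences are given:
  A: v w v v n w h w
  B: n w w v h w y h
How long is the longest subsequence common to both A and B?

4

A longest common subsequence is wvwh (length 4); the LCS DP confirms no longer common subsequence exists.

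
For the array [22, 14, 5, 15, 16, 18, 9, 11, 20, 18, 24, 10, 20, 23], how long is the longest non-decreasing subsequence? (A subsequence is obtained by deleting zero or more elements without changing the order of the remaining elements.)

7

One longest non-decreasing subsequence is 14, 15, 16, 18, 20, 20, 23 (positions 2,4,5,6,9,13,14), of length 7; no longer one exists.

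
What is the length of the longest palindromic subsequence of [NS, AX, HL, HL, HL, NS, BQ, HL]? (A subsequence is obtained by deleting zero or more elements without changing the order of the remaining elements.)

One longest palindromic subsequence is NS HL HL HL NS (positions 1,3,4,5,6); it reads the same forward and backward, and the interval DP gives dp[1][8] = 5.

5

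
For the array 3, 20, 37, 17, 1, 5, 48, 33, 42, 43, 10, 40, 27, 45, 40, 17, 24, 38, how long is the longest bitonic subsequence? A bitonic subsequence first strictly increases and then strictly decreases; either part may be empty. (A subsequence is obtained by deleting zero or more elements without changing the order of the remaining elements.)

8

One longest bitonic subsequence is 3, 20, 37, 48, 43, 40, 27, 24 (positions 1,2,3,7,10,12,13,17): it rises to 48 then falls. Length 8 is optimal.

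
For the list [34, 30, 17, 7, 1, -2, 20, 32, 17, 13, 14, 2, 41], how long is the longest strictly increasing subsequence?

4

Let dp[i] be the longest increasing subsequence ending at position i. Then dp = [1, 1, 1, 1, 1, 1, 2, 3, 2, 2, 3, 2, 4].
The maximum is 4; one witness is 17, 20, 32, 41 at positions 3,7,8,13.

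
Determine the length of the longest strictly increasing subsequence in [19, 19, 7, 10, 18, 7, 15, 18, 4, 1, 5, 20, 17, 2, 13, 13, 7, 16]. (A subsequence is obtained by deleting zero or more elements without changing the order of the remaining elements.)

5

Scanning left to right, the best length ending at each element is: 19→1, 19→1, 7→1, 10→2, 18→3, 7→1, 15→3, 18→4, 4→1, 1→1, 5→2, 20→5, 17→4, 2→2, 13→3, 13→3, 7→3, 16→4.
So the longest increasing subsequence has length 5, e.g. 7, 10, 15, 18, 20.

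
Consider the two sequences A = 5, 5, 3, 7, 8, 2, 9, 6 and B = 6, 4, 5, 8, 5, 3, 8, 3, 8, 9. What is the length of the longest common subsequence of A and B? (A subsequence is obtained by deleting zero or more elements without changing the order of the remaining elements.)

A longest common subsequence is 5, 5, 3, 8, 9 (length 5); the LCS DP confirms no longer common subsequence exists.

5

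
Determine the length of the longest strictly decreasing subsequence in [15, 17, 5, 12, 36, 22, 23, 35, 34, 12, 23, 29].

4

Let dp[i] be the longest decreasing subsequence ending at position i. Then dp = [1, 1, 2, 2, 1, 2, 2, 2, 3, 4, 4, 4].
The maximum is 4; one witness is 36, 35, 34, 12 at positions 5,8,9,10.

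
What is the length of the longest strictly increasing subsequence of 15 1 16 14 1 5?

Scanning left to right, the best length ending at each element is: 15→1, 1→1, 16→2, 14→2, 1→1, 5→2.
So the longest increasing subsequence has length 2, e.g. 15, 16.

2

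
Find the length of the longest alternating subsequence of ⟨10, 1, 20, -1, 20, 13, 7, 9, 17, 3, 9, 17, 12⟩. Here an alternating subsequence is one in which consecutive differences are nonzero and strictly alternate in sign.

Track the best alternating length ending on an up-step vs a down-step at each position: up/down = 1/1, 1/2, 3/1, 1/4, 5/1, 5/6, 5/6, 7/6, 7/6, 5/8, 9/8, 9/6, 9/10.
The maximum over both is 10; one such subsequence is 10, 1, 20, -1, 20, 7, 9, 3, 17, 12.

10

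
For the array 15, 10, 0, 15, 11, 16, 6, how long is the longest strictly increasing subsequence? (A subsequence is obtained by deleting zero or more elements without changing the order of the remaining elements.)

Scanning left to right, the best length ending at each element is: 15→1, 10→1, 0→1, 15→2, 11→2, 16→3, 6→2.
So the longest increasing subsequence has length 3, e.g. 10, 15, 16.

3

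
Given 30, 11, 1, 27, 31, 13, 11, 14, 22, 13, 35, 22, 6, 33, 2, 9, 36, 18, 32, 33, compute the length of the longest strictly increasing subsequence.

6

Let dp[i] be the longest increasing subsequence ending at position i. Then dp = [1, 1, 1, 2, 3, 2, 2, 3, 4, 3, 5, 4, 2, 5, 2, 3, 6, 4, 5, 6].
The maximum is 6; one witness is 11, 13, 14, 22, 35, 36 at positions 2,6,8,9,11,17.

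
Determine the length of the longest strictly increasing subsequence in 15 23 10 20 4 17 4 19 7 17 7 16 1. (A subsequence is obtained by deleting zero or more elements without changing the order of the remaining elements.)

3

Scanning left to right, the best length ending at each element is: 15→1, 23→2, 10→1, 20→2, 4→1, 17→2, 4→1, 19→3, 7→2, 17→3, 7→2, 16→3, 1→1.
So the longest increasing subsequence has length 3, e.g. 15, 17, 19.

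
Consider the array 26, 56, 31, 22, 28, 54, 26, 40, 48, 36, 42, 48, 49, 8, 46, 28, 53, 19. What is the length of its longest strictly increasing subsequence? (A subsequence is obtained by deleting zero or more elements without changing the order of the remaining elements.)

Let dp[i] be the longest increasing subsequence ending at position i. Then dp = [1, 2, 2, 1, 2, 3, 2, 3, 4, 3, 4, 5, 6, 1, 5, 3, 7, 2].
The maximum is 7; one witness is 26, 31, 40, 42, 48, 49, 53 at positions 1,3,8,11,12,13,17.

7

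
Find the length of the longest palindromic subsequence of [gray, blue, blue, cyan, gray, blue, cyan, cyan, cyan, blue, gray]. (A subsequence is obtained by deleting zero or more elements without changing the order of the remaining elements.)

8

One longest palindromic subsequence is gray blue cyan cyan cyan cyan blue gray (positions 1,2,4,7,8,9,10,11); it reads the same forward and backward, and the interval DP gives dp[1][11] = 8.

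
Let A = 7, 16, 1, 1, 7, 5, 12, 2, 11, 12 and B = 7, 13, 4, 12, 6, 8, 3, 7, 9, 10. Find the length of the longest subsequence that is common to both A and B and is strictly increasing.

A longest common strictly increasing subsequence is 7, 12 (length 2); it appears in order in both A and B, and no longer such subsequence exists.

2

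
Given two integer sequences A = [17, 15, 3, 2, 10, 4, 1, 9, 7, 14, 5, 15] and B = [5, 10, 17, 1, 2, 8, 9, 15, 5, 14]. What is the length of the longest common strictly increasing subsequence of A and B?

A longest common strictly increasing subsequence is 1, 9, 15 (length 3); it appears in order in both A and B, and no longer such subsequence exists.

3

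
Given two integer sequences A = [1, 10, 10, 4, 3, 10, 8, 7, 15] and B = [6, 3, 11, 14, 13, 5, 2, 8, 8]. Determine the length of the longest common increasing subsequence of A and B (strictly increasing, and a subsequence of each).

2

A longest common strictly increasing subsequence is 3, 8 (length 2); it appears in order in both A and B, and no longer such subsequence exists.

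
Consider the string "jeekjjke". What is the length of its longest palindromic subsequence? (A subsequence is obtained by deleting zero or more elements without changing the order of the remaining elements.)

6

Using dp[i][j] = 2 + dp[i+1][j−1] if the ends match, else max(dp[i+1][j], dp[i][j−1]):
dp[1][8] = 6. A witness is ekjjke at positions 2,4,5,6,7,8.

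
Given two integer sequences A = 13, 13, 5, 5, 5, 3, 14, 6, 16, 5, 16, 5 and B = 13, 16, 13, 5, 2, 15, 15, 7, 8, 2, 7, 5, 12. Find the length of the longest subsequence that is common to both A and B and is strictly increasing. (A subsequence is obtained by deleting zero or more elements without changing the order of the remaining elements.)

2

For each value that appears in both, track the longest common increasing run ending there.
The best achievable length is 2; one witness is 13, 16 (A-positions 1,9, B-positions 1,2).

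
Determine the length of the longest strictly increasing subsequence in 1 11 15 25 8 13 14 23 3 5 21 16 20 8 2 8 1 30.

7

Let dp[i] be the longest increasing subsequence ending at position i. Then dp = [1, 2, 3, 4, 2, 3, 4, 5, 2, 3, 5, 5, 6, 4, 2, 4, 1, 7].
The maximum is 7; one witness is 1, 11, 13, 14, 16, 20, 30 at positions 1,2,6,7,12,13,18.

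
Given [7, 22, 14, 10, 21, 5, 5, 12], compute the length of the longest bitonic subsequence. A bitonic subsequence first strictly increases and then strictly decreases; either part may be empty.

5

Let inc[i] be the LIS ending at i and dec[i] the longest strictly decreasing subsequence starting at i. inc = [1, 2, 2, 2, 3, 1, 1, 3], dec = [2, 4, 3, 2, 2, 1, 1, 1].
max_i inc[i]+dec[i]−1 = 5, with one witness 7, 22, 14, 10, 5.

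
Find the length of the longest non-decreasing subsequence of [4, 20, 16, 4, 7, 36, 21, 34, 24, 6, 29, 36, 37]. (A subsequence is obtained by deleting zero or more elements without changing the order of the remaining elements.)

Let dp[i] be the longest non-decreasing subsequence ending at position i. Then dp = [1, 2, 2, 2, 3, 4, 4, 5, 5, 3, 6, 7, 8].
The maximum is 8; one witness is 4, 4, 7, 21, 24, 29, 36, 37 at positions 1,4,5,7,9,11,12,13.

8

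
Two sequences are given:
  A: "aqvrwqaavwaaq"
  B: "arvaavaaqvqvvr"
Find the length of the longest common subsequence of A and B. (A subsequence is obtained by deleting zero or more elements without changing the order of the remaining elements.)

Backtracking the LCS table gives one alignment: a (A1,B1) → v (A3,B3) → a (A7,B4) → a (A8,B5) → v (A9,B6) → a (A11,B7) → a (A12,B8) → q (A13,B11).
So the longest common subsequence has length 8.

8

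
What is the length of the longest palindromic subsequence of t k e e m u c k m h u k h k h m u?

9

One longest palindromic subsequence is umhkhkhmu (positions 6,9,10,12,13,14,15,16,17); it reads the same forward and backward, and the interval DP gives dp[1][17] = 9.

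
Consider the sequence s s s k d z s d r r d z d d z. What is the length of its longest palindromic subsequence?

One longest palindromic subsequence is dzdrrdzd (positions 5,6,8,9,10,11,12,14); it reads the same forward and backward, and the interval DP gives dp[1][15] = 8.

8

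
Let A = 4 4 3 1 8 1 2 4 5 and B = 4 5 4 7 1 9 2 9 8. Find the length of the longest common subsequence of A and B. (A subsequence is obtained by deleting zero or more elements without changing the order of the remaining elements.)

A longest common subsequence is 4, 4, 1, 8 (length 4); the LCS DP confirms no longer common subsequence exists.

4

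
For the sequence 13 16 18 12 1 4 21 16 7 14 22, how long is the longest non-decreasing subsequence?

5

One longest non-decreasing subsequence is 13, 16, 18, 21, 22 (positions 1,2,3,7,11), of length 5; no longer one exists.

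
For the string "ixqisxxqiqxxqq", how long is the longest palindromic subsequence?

One longest palindromic subsequence is qxxqiqxxq (positions 3,6,7,8,9,10,11,12,14); it reads the same forward and backward, and the interval DP gives dp[1][14] = 9.

9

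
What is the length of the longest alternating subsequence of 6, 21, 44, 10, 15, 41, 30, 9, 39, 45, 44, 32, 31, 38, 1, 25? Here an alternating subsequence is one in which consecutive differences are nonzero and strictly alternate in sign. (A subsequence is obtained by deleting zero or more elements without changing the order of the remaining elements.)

10

A longest alternating subsequence is 6, 21, 10, 41, 30, 39, 32, 38, 1, 25 (positions 1,2,4,6,7,9,12,14,15,16); its 9 consecutive differences strictly alternate in sign, and length 10 is optimal.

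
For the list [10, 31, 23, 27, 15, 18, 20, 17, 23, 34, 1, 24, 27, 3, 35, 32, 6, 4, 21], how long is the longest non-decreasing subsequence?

8

Let dp[i] be the longest non-decreasing subsequence ending at position i. Then dp = [1, 2, 2, 3, 2, 3, 4, 3, 5, 6, 1, 6, 7, 2, 8, 8, 3, 3, 5].
The maximum is 8; one witness is 10, 15, 18, 20, 23, 24, 27, 35 at positions 1,5,6,7,9,12,13,15.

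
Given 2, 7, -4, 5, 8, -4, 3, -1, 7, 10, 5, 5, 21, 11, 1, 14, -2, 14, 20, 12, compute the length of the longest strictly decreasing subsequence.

5

One longest decreasing subsequence is 7, 5, 3, -1, -2 (positions 2,4,7,8,17), of length 5; no longer one exists.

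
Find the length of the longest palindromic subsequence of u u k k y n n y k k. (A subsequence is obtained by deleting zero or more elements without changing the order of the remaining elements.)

8

One longest palindromic subsequence is kkynnykk (positions 3,4,5,6,7,8,9,10); it reads the same forward and backward, and the interval DP gives dp[1][10] = 8.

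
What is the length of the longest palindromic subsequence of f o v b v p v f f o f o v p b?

One longest palindromic subsequence is bpvofovpb (positions 4,6,7,10,11,12,13,14,15); it reads the same forward and backward, and the interval DP gives dp[1][15] = 9.

9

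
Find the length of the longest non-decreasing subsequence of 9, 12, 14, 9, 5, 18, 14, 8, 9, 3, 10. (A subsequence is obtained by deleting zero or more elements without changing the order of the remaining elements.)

4

Scanning left to right, the best length ending at each element is: 9→1, 12→2, 14→3, 9→2, 5→1, 18→4, 14→4, 8→2, 9→3, 3→1, 10→4.
So the longest non-decreasing subsequence has length 4, e.g. 9, 12, 14, 18.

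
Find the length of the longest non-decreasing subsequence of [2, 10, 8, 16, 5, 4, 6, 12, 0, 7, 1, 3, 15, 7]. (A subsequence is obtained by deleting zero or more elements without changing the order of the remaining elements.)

Let dp[i] be the longest non-decreasing subsequence ending at position i. Then dp = [1, 2, 2, 3, 2, 2, 3, 4, 1, 4, 2, 3, 5, 5].
The maximum is 5; one witness is 2, 5, 6, 12, 15 at positions 1,5,7,8,13.

5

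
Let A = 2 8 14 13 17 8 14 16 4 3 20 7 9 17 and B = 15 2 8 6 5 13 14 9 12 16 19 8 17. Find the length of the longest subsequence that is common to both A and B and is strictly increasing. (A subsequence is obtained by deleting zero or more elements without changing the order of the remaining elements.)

6

A longest common strictly increasing subsequence is 2, 8, 13, 14, 16, 17 (length 6); it appears in order in both A and B, and no longer such subsequence exists.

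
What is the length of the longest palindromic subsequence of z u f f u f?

One longest palindromic subsequence is uffu (positions 2,3,4,5); it reads the same forward and backward, and the interval DP gives dp[1][6] = 4.

4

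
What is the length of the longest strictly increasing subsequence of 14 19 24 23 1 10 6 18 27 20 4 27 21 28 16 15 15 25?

6

One longest increasing subsequence is 1, 10, 18, 20, 27, 28 (positions 5,6,8,10,12,14), of length 6; no longer one exists.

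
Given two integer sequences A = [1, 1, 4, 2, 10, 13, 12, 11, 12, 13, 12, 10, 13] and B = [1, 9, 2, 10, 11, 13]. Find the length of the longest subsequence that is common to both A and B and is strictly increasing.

For each value that appears in both, track the longest common increasing run ending there.
The best achievable length is 5; one witness is 1, 2, 10, 11, 13 (A-positions 1,4,5,8,10, B-positions 1,3,4,5,6).

5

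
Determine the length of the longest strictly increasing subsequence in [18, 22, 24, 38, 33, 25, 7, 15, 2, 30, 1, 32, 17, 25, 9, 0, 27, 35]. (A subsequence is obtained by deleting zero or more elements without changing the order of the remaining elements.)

One longest increasing subsequence is 18, 22, 24, 25, 30, 32, 35 (positions 1,2,3,6,10,12,18), of length 7; no longer one exists.

7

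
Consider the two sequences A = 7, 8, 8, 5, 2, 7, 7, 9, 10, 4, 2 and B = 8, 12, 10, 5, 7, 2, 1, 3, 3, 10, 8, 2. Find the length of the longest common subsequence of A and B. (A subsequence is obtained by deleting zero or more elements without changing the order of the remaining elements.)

5

A longest common subsequence is 8, 5, 2, 10, 2 (length 5); the LCS DP confirms no longer common subsequence exists.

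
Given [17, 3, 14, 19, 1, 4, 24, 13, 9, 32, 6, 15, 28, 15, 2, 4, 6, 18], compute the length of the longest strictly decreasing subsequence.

6

One longest decreasing subsequence is 17, 14, 13, 9, 6, 2 (positions 1,3,8,9,11,15), of length 6; no longer one exists.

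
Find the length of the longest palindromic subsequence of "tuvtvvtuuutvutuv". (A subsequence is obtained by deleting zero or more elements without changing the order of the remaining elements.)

11

One longest palindromic subsequence is vtvtuuutvtv (positions 3,4,6,7,8,9,10,11,12,14,16); it reads the same forward and backward, and the interval DP gives dp[1][16] = 11.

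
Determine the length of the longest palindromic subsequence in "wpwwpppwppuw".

9

Using dp[i][j] = 2 + dp[i+1][j−1] if the ends match, else max(dp[i+1][j], dp[i][j−1]):
dp[1][12] = 9. A witness is wpwpppwpw at positions 1,2,4,5,6,7,8,10,12.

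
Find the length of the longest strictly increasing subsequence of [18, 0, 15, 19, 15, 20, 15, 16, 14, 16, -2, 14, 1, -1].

Scanning left to right, the best length ending at each element is: 18→1, 0→1, 15→2, 19→3, 15→2, 20→4, 15→2, 16→3, 14→2, 16→3, -2→1, 14→2, 1→2, -1→2.
So the longest increasing subsequence has length 4, e.g. 0, 15, 19, 20.

4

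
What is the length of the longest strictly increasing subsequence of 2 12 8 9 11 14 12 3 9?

Let dp[i] be the longest increasing subsequence ending at position i. Then dp = [1, 2, 2, 3, 4, 5, 5, 2, 3].
The maximum is 5; one witness is 2, 8, 9, 11, 14 at positions 1,3,4,5,6.

5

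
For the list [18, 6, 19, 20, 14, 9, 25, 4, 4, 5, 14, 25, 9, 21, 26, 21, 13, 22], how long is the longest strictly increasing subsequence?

5

Scanning left to right, the best length ending at each element is: 18→1, 6→1, 19→2, 20→3, 14→2, 9→2, 25→4, 4→1, 4→1, 5→2, 14→3, 25→4, 9→3, 21→4, 26→5, 21→4, 13→4, 22→5.
So the longest increasing subsequence has length 5, e.g. 18, 19, 20, 25, 26.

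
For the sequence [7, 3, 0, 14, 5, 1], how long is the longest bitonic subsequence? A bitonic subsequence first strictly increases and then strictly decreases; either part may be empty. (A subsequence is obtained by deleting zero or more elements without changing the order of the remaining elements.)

4

One longest bitonic subsequence is 7, 14, 5, 1 (positions 1,4,5,6): it rises to 14 then falls. Length 4 is optimal.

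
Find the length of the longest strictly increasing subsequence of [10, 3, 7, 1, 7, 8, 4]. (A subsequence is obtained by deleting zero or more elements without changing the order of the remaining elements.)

3

Let dp[i] be the longest increasing subsequence ending at position i. Then dp = [1, 1, 2, 1, 2, 3, 2].
The maximum is 3; one witness is 3, 7, 8 at positions 2,3,6.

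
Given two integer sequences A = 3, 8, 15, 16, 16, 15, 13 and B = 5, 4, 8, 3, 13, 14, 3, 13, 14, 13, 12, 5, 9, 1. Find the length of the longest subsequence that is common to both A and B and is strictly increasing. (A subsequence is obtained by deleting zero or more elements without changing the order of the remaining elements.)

2

For each value that appears in both, track the longest common increasing run ending there.
The best achievable length is 2; one witness is 8, 13 (A-positions 2,7, B-positions 3,5).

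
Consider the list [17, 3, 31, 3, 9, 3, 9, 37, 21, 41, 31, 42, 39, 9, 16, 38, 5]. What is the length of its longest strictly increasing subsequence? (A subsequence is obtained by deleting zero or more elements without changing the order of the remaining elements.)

5

Let dp[i] be the longest increasing subsequence ending at position i. Then dp = [1, 1, 2, 1, 2, 1, 2, 3, 3, 4, 4, 5, 5, 2, 3, 5, 2].
The maximum is 5; one witness is 17, 31, 37, 41, 42 at positions 1,3,8,10,12.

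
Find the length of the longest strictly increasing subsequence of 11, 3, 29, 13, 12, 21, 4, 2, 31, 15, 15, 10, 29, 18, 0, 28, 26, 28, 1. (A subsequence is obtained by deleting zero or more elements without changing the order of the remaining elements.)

One longest increasing subsequence is 11, 13, 15, 18, 26, 28 (positions 1,4,10,14,17,18), of length 6; no longer one exists.

6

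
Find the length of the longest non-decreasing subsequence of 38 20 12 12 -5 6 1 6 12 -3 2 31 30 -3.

Let dp[i] be the longest non-decreasing subsequence ending at position i. Then dp = [1, 1, 1, 2, 1, 2, 2, 3, 4, 2, 3, 5, 5, 3].
The maximum is 5; one witness is -5, 6, 6, 12, 31 at positions 5,6,8,9,12.

5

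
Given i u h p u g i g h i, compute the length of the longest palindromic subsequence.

7

One longest palindromic subsequence is ihgighi (positions 1,3,6,7,8,9,10); it reads the same forward and backward, and the interval DP gives dp[1][10] = 7.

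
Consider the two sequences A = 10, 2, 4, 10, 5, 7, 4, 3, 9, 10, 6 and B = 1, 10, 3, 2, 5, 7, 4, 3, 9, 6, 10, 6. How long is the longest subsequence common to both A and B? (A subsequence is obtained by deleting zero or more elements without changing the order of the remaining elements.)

Backtracking the LCS table gives one alignment: 10 (A1,B2) → 2 (A2,B4) → 5 (A5,B5) → 7 (A6,B6) → 4 (A7,B7) → 3 (A8,B8) → 9 (A9,B9) → 10 (A10,B11) → 6 (A11,B12).
So the longest common subsequence has length 9.

9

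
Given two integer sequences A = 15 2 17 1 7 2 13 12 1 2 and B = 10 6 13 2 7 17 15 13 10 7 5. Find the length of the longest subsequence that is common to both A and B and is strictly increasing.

3

A longest common strictly increasing subsequence is 2, 7, 13 (length 3); it appears in order in both A and B, and no longer such subsequence exists.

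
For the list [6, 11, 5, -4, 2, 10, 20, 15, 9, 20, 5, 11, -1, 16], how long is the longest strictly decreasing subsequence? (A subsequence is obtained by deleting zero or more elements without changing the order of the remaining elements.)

5

Scanning left to right, the best length ending at each element is: 6→1, 11→1, 5→2, -4→3, 2→3, 10→2, 20→1, 15→2, 9→3, 20→1, 5→4, 11→3, -1→5, 16→2.
So the longest decreasing subsequence has length 5, e.g. 11, 10, 9, 5, -1.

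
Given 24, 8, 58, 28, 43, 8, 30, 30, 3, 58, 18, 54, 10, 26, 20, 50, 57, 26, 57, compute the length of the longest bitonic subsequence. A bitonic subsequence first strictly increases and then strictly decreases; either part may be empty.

7

One longest bitonic subsequence is 24, 28, 43, 58, 54, 50, 26 (positions 1,4,5,10,12,16,18): it rises to 58 then falls. Length 7 is optimal.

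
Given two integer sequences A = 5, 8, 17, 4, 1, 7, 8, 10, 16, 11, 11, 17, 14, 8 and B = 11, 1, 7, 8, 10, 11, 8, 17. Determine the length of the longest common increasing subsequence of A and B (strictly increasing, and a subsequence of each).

For each value that appears in both, track the longest common increasing run ending there.
The best achievable length is 6; one witness is 1, 7, 8, 10, 11, 17 (A-positions 5,6,7,8,10,12, B-positions 2,3,4,5,6,8).

6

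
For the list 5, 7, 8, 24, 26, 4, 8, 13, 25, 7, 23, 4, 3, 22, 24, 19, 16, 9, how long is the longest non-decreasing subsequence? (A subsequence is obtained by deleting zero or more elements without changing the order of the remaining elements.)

Scanning left to right, the best length ending at each element is: 5→1, 7→2, 8→3, 24→4, 26→5, 4→1, 8→4, 13→5, 25→6, 7→3, 23→6, 4→2, 3→1, 22→6, 24→7, 19→6, 16→6, 9→5.
So the longest non-decreasing subsequence has length 7, e.g. 5, 7, 8, 8, 13, 23, 24.

7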